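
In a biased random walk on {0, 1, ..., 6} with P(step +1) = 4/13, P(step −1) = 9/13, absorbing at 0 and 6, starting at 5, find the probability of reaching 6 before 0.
P(hit 6 before 0) = (1 − (9/4)^5) / (1 − (9/4)^6) = 46420/105469

Let u_k denote P(reach 6 before 0 | start at k). Boundary: u_0 = 0, u_6 = 1. Recurrence: u_k = 4/13·u_{k+1} + 9/13·u_{k-1} for 1 ≤ k ≤ 5. Try u_k = A + B·r^k with r = q/p = (9/13)/(4/13) = 9/4. Substitution satisfies the recurrence; boundary conditions give:
  u_k = (1 − r^k) / (1 − r^N) = (1 − (9/4)^5) / (1 − (9/4)^6) = 46420/105469.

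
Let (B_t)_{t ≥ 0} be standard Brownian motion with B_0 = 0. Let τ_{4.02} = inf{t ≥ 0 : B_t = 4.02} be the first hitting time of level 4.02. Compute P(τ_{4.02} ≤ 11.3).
P(τ_{4.02} ≤ 11.3) = 2(1 − Φ(4.02/√11.3)) = 2(1 − Φ(1.1959)) ≈ 0.2317

By the reflection principle for standard BM, P(τ_b ≤ t) = 2 · P(B_t ≥ b). Since B_t ~ N(0, t), P(B_t ≥ 4.02) = 1 − Φ(4.02/√t) = 1 − Φ(4.02/√11.3) = 1 − Φ(1.1959) ≈ 0.11587. Doubling: P(τ_{4.02} ≤ 11.3) ≈ 2 · 0.11587 = 0.23174 ≈ 0.2317.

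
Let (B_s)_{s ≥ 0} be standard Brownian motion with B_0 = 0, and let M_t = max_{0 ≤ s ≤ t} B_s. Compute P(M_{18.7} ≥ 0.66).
P(M_{18.7} ≥ 0.66) = 2·P(B_{18.7} ≥ 0.66) = 2(1 − Φ(0.66/√18.7)) ≈ 0.8787

By the reflection principle for Brownian motion, P(M_t ≥ a) = 2 · P(B_t ≥ a) for a ≥ 0. Since B_t ~ N(0, t), P(B_t ≥ 0.66) = 1 − Φ(0.66/√t) = 1 − Φ(0.66/√18.7) = 1 − Φ(0.1526). So
  P(M_{18.7} ≥ 0.66) = 2(1 − Φ(0.1526)) ≈ 0.8787.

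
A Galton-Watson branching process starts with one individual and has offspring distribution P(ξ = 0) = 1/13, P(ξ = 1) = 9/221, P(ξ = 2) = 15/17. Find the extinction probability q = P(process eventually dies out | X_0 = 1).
q = 17/195

The pgf is f(s) = 1/13 + 9/221·s + 15/17·s². The extinction probability q is the smallest fixed point of f in [0, 1]. Setting s = f(s):
  15/17·s² + (9/221 − 1)·s + 1/13 = 0
  15/17·s² − (1/13 + 15/17)·s + 1/13 = 0
which factors as (s − 1)·(15/17·s − 1/13) = 0, giving roots s = 1 and s = (1/13)/(15/17) = 17/195.
Mean offspring μ = 9/221 + 2·15/17 = 399/221 > 1 (supercritical), so q < 1. The extinction probability is the smaller root: q = (1/13)/(15/17) = 17/195.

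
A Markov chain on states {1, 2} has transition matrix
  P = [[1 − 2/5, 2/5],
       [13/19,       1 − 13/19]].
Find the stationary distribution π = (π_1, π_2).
π_1 = 65/103, π_2 = 38/103

Solve πP = π with π_1 + π_2 = 1. From πP = π: π_1 · (1 − 2/5) + π_2 · 13/19 = π_1 ⇒ π_2 · 13/19 = π_1 · 2/5 ⇒ π_2/π_1 = (2/5)/(13/19) = 38/65. Together with π_1 + π_2 = 1:
  π_1 = (13/19)/(2/5 + 13/19) = (13/19)/(103/95) = 65/103,
  π_2 = (2/5)/(2/5 + 13/19) = (2/5)/(103/95) = 38/103.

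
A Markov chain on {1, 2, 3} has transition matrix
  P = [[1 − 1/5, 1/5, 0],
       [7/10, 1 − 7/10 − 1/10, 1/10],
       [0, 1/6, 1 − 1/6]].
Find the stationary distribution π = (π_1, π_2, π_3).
π = (35/51, 10/51, 2/17)

This is a birth-death chain on three states, which satisfies detailed balance: π_1 · P_{12} = π_2 · P_{21} and π_2 · P_{23} = π_3 · P_{32}.
From π_1 · 1/5 = π_2 · 7/10: π_2/π_1 = (1/5)/(7/10) = 2/7.
From π_2 · 1/10 = π_3 · 1/6: π_3/π_2 = (1/10)/(1/6) = 3/5.
Take π_1 proportional to 1; then unnormalized π = (1, 2/7, 6/35). Normalize by dividing by the sum 51/35:
  π = (35/51, 10/51, 2/17).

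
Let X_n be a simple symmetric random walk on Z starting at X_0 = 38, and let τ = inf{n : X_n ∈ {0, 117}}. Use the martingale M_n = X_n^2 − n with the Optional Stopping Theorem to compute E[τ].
E[τ] = 3002

M_n = X_n^2 − n is a martingale (since E[X_{n+1}^2 | F_n] = X_n^2 + 1). By OST (τ has finite mean in a bounded region), E[M_τ] = E[M_0] = X_0^2 − 0 = 38^2 = 1444. Also E[M_τ] = E[X_τ^2] − E[τ]. The walk exits at 0 or 117, with P(hit 117 first) = 38/117, so E[X_τ^2] = 117^2 · 38/117 + 0 = 4446. Thus E[τ] = E[X_τ^2] − E[M_τ] = 4446 − 1444 = 3002 = 38(117 − 38) = 3002.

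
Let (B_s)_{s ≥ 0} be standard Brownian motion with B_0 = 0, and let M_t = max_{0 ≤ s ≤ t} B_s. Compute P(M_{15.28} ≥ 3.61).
P(M_{15.28} ≥ 3.61) = 2·P(B_{15.28} ≥ 3.61) = 2(1 − Φ(3.61/√15.28)) ≈ 0.3557

By the reflection principle for Brownian motion, P(M_t ≥ a) = 2 · P(B_t ≥ a) for a ≥ 0. Since B_t ~ N(0, t), P(B_t ≥ 3.61) = 1 − Φ(3.61/√t) = 1 − Φ(3.61/√15.28) = 1 − Φ(0.9235). So
  P(M_{15.28} ≥ 3.61) = 2(1 − Φ(0.9235)) ≈ 0.3557.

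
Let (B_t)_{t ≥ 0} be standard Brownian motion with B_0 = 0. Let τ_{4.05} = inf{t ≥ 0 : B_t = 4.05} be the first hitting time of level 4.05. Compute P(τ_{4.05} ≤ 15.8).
P(τ_{4.05} ≤ 15.8) = 2(1 − Φ(4.05/√15.8)) = 2(1 − Φ(1.0189)) ≈ 0.3083

By the reflection principle for standard BM, P(τ_b ≤ t) = 2 · P(B_t ≥ b). Since B_t ~ N(0, t), P(B_t ≥ 4.05) = 1 − Φ(4.05/√t) = 1 − Φ(4.05/√15.8) = 1 − Φ(1.0189) ≈ 0.15413. Doubling: P(τ_{4.05} ≤ 15.8) ≈ 2 · 0.15413 = 0.30826 ≈ 0.3083.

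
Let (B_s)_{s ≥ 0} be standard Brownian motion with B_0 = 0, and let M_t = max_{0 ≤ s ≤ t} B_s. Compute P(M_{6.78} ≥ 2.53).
P(M_{6.78} ≥ 2.53) = 2·P(B_{6.78} ≥ 2.53) = 2(1 − Φ(2.53/√6.78)) ≈ 0.3312

By the reflection principle for Brownian motion, P(M_t ≥ a) = 2 · P(B_t ≥ a) for a ≥ 0. Since B_t ~ N(0, t), P(B_t ≥ 2.53) = 1 − Φ(2.53/√t) = 1 − Φ(2.53/√6.78) = 1 − Φ(0.9716). So
  P(M_{6.78} ≥ 2.53) = 2(1 − Φ(0.9716)) ≈ 0.3312.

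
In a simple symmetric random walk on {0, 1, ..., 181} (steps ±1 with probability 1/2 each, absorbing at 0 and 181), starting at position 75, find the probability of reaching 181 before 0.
P(hit 181 before 0) = 75/181

Let u_k = P(hit 181 before 0 | start at k). Then u_0 = 0, u_181 = 1, and u_k = u_{k-1}/2 + u_{k+1}/2 for 1 ≤ k ≤ 180. This harmonic recurrence is solved by u_k = k/181, giving u_75 = 75/181.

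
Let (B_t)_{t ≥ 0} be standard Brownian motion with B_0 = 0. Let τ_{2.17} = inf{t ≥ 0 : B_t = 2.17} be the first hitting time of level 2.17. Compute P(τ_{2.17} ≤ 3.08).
P(τ_{2.17} ≤ 3.08) = 2(1 − Φ(2.17/√3.08)) = 2(1 − Φ(1.2365)) ≈ 0.2163

By the reflection principle for standard BM, P(τ_b ≤ t) = 2 · P(B_t ≥ b). Since B_t ~ N(0, t), P(B_t ≥ 2.17) = 1 − Φ(2.17/√t) = 1 − Φ(2.17/√3.08) = 1 − Φ(1.2365) ≈ 0.10814. Doubling: P(τ_{2.17} ≤ 3.08) ≈ 2 · 0.10814 = 0.21628 ≈ 0.2163.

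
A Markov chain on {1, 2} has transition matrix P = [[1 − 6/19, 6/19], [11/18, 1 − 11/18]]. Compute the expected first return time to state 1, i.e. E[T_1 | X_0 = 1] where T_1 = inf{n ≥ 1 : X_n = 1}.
E[T_1 | X_0 = 1] = 1/π_1 = 317/209

For an irreducible recurrent Markov chain with stationary distribution π, E[T_i | X_0 = i] = 1/π_i (Kac's formula). Here π_1 = (11/18)/(6/19 + 11/18) = (11/18)/(317/342) = 209/317, so E[T_1 | X_0 = 1] = 1/π_1 = (6/19 + 11/18)/(11/18) = (317/342)/(11/18) = 317/209.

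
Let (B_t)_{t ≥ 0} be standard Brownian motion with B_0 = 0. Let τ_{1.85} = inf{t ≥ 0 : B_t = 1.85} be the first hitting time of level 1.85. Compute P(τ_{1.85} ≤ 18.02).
P(τ_{1.85} ≤ 18.02) = 2(1 − Φ(1.85/√18.02)) = 2(1 − Φ(0.4358)) ≈ 0.6630

By the reflection principle for standard BM, P(τ_b ≤ t) = 2 · P(B_t ≥ b). Since B_t ~ N(0, t), P(B_t ≥ 1.85) = 1 − Φ(1.85/√t) = 1 − Φ(1.85/√18.02) = 1 − Φ(0.4358) ≈ 0.33149. Doubling: P(τ_{1.85} ≤ 18.02) ≈ 2 · 0.33149 = 0.66298 ≈ 0.6630.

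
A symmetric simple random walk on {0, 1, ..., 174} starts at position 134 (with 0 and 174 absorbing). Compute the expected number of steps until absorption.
E[τ | X_0 = 134] = 5360

Let v_k = E[τ | X_0 = k]. Boundary: v_0 = v_174 = 0. Recurrence: v_k = 1 + (v_{k-1} + v_{k+1})/2 for 1 ≤ k ≤ 173. The particular solution to v_k − (v_{k-1} + v_{k+1})/2 = 1 is v_k = −k^2. Adding homogeneous solution A + B k and matching boundaries gives v_k = k (174 − k). Substituting k = 134: v_134 = 134 · 40 = 5360.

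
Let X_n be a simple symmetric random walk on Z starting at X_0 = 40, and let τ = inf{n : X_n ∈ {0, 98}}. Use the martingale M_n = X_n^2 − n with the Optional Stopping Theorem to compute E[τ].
E[τ] = 2320

M_n = X_n^2 − n is a martingale (since E[X_{n+1}^2 | F_n] = X_n^2 + 1). By OST (τ has finite mean in a bounded region), E[M_τ] = E[M_0] = X_0^2 − 0 = 40^2 = 1600. Also E[M_τ] = E[X_τ^2] − E[τ]. The walk exits at 0 or 98, with P(hit 98 first) = 40/98, so E[X_τ^2] = 98^2 · 40/98 + 0 = 3920. Thus E[τ] = E[X_τ^2] − E[M_τ] = 3920 − 1600 = 2320 = 40(98 − 40) = 2320.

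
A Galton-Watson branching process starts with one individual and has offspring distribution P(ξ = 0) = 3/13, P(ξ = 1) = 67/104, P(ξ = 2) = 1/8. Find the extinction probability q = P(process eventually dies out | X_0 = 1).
q = 1

Mean offspring μ = 0·3/13 + 1·67/104 + 2·1/8 = 93/104 ≤ 1. For μ ≤ 1 with offspring not concentrated at 1, the Galton-Watson process goes extinct almost surely, so q = 1.
(Algebraic check: The pgf is f(s) = 3/13 + 67/104·s + 1/8·s². The extinction probability q is the smallest fixed point of f in [0, 1]. Setting s = f(s):
  1/8·s² + (67/104 − 1)·s + 3/13 = 0
  1/8·s² − (3/13 + 1/8)·s + 3/13 = 0
which factors as (s − 1)·(1/8·s − 3/13) = 0, giving roots s = 1 and s = (3/13)/(1/8) = 24/13. Since 24/13 ≥ 1, the smallest root in [0, 1] is s = 1.)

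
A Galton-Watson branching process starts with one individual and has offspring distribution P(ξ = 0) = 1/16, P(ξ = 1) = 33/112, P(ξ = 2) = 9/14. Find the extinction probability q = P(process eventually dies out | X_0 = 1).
q = 7/72

The pgf is f(s) = 1/16 + 33/112·s + 9/14·s². The extinction probability q is the smallest fixed point of f in [0, 1]. Setting s = f(s):
  9/14·s² + (33/112 − 1)·s + 1/16 = 0
  9/14·s² − (1/16 + 9/14)·s + 1/16 = 0
which factors as (s − 1)·(9/14·s − 1/16) = 0, giving roots s = 1 and s = (1/16)/(9/14) = 7/72.
Mean offspring μ = 33/112 + 2·9/14 = 177/112 > 1 (supercritical), so q < 1. The extinction probability is the smaller root: q = (1/16)/(9/14) = 7/72.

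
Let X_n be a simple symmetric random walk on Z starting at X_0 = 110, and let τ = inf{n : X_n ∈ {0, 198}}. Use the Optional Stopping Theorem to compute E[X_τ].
E[X_τ] = 110

X_n is a martingale and τ is a bounded-mean stopping time (indeed τ is finite a.s. with bounded expectation since the walk is in a bounded region). By the OST, E[X_τ] = E[X_0] = 110. Equivalently: E[X_τ] = 198 · P(hit 198 first) + 0 · P(hit 0 first) = 198 · (110/198) = 110.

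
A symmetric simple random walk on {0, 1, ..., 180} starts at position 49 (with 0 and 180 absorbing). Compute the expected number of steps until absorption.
E[τ | X_0 = 49] = 6419

Let v_k = E[τ | X_0 = k]. Boundary: v_0 = v_180 = 0. Recurrence: v_k = 1 + (v_{k-1} + v_{k+1})/2 for 1 ≤ k ≤ 179. The particular solution to v_k − (v_{k-1} + v_{k+1})/2 = 1 is v_k = −k^2. Adding homogeneous solution A + B k and matching boundaries gives v_k = k (180 − k). Substituting k = 49: v_49 = 49 · 131 = 6419.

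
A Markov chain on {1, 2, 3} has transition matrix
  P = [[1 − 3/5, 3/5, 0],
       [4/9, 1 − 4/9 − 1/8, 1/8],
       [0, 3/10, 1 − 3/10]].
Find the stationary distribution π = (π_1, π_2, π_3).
π = (80/233, 108/233, 45/233)

This is a birth-death chain on three states, which satisfies detailed balance: π_1 · P_{12} = π_2 · P_{21} and π_2 · P_{23} = π_3 · P_{32}.
From π_1 · 3/5 = π_2 · 4/9: π_2/π_1 = (3/5)/(4/9) = 27/20.
From π_2 · 1/8 = π_3 · 3/10: π_3/π_2 = (1/8)/(3/10) = 5/12.
Take π_1 proportional to 1; then unnormalized π = (1, 27/20, 9/16). Normalize by dividing by the sum 233/80:
  π = (80/233, 108/233, 45/233).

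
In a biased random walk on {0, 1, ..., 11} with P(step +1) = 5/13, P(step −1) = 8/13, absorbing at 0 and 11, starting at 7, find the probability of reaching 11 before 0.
P(hit 11 before 0) = (1 − (8/5)^7) / (1 − (8/5)^11) = 420630625/2847035489

Let u_k denote P(reach 11 before 0 | start at k). Boundary: u_0 = 0, u_11 = 1. Recurrence: u_k = 5/13·u_{k+1} + 8/13·u_{k-1} for 1 ≤ k ≤ 10. Try u_k = A + B·r^k with r = q/p = (8/13)/(5/13) = 8/5. Substitution satisfies the recurrence; boundary conditions give:
  u_k = (1 − r^k) / (1 − r^N) = (1 − (8/5)^7) / (1 − (8/5)^11) = 420630625/2847035489.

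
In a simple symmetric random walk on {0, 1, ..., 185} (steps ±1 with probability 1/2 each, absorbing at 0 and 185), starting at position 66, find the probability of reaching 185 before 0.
P(hit 185 before 0) = 66/185

Let u_k = P(hit 185 before 0 | start at k). Then u_0 = 0, u_185 = 1, and u_k = u_{k-1}/2 + u_{k+1}/2 for 1 ≤ k ≤ 184. This harmonic recurrence is solved by u_k = k/185, giving u_66 = 66/185.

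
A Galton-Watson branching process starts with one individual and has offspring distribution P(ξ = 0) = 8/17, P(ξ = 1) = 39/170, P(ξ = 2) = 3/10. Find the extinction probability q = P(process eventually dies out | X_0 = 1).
q = 1

Mean offspring μ = 0·8/17 + 1·39/170 + 2·3/10 = 141/170 ≤ 1. For μ ≤ 1 with offspring not concentrated at 1, the Galton-Watson process goes extinct almost surely, so q = 1.
(Algebraic check: The pgf is f(s) = 8/17 + 39/170·s + 3/10·s². The extinction probability q is the smallest fixed point of f in [0, 1]. Setting s = f(s):
  3/10·s² + (39/170 − 1)·s + 8/17 = 0
  3/10·s² − (8/17 + 3/10)·s + 8/17 = 0
which factors as (s − 1)·(3/10·s − 8/17) = 0, giving roots s = 1 and s = (8/17)/(3/10) = 80/51. Since 80/51 ≥ 1, the smallest root in [0, 1] is s = 1.)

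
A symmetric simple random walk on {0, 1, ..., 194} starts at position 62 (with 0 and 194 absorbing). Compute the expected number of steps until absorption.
E[τ | X_0 = 62] = 8184

Let v_k = E[τ | X_0 = k]. Boundary: v_0 = v_194 = 0. Recurrence: v_k = 1 + (v_{k-1} + v_{k+1})/2 for 1 ≤ k ≤ 193. The particular solution to v_k − (v_{k-1} + v_{k+1})/2 = 1 is v_k = −k^2. Adding homogeneous solution A + B k and matching boundaries gives v_k = k (194 − k). Substituting k = 62: v_62 = 62 · 132 = 8184.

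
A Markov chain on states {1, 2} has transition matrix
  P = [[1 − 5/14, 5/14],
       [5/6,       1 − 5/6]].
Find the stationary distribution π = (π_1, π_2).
π_1 = 7/10, π_2 = 3/10

Solve πP = π with π_1 + π_2 = 1. From πP = π: π_1 · (1 − 5/14) + π_2 · 5/6 = π_1 ⇒ π_2 · 5/6 = π_1 · 5/14 ⇒ π_2/π_1 = (5/14)/(5/6) = 3/7. Together with π_1 + π_2 = 1:
  π_1 = (5/6)/(5/14 + 5/6) = (5/6)/(25/21) = 7/10,
  π_2 = (5/14)/(5/14 + 5/6) = (5/14)/(25/21) = 3/10.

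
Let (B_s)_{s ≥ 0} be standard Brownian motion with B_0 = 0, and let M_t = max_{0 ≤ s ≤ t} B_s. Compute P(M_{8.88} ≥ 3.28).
P(M_{8.88} ≥ 3.28) = 2·P(B_{8.88} ≥ 3.28) = 2(1 − Φ(3.28/√8.88)) ≈ 0.2710

By the reflection principle for Brownian motion, P(M_t ≥ a) = 2 · P(B_t ≥ a) for a ≥ 0. Since B_t ~ N(0, t), P(B_t ≥ 3.28) = 1 − Φ(3.28/√t) = 1 − Φ(3.28/√8.88) = 1 − Φ(1.1007). So
  P(M_{8.88} ≥ 3.28) = 2(1 − Φ(1.1007)) ≈ 0.2710.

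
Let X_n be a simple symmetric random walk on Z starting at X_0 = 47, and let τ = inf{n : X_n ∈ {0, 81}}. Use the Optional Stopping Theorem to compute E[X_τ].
E[X_τ] = 47

X_n is a martingale and τ is a bounded-mean stopping time (indeed τ is finite a.s. with bounded expectation since the walk is in a bounded region). By the OST, E[X_τ] = E[X_0] = 47. Equivalently: E[X_τ] = 81 · P(hit 81 first) + 0 · P(hit 0 first) = 81 · (47/81) = 47.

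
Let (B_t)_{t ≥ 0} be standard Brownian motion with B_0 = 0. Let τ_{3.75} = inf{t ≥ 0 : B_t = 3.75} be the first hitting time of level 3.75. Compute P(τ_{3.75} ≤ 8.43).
P(τ_{3.75} ≤ 8.43) = 2(1 − Φ(3.75/√8.43)) = 2(1 − Φ(1.2916)) ≈ 0.1965

By the reflection principle for standard BM, P(τ_b ≤ t) = 2 · P(B_t ≥ b). Since B_t ~ N(0, t), P(B_t ≥ 3.75) = 1 − Φ(3.75/√t) = 1 − Φ(3.75/√8.43) = 1 − Φ(1.2916) ≈ 0.09825. Doubling: P(τ_{3.75} ≤ 8.43) ≈ 2 · 0.09825 = 0.19650 ≈ 0.1965.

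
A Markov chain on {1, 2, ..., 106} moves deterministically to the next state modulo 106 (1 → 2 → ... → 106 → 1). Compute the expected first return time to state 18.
E[T_18 | X_0 = 18] = 106

The chain cycles deterministically, so starting at state 18 it returns in exactly 106 steps. Equivalently, the stationary distribution is uniform π_j = 1/106 for every state j, so by Kac's formula E[T_18] = 1/π_18 = 106.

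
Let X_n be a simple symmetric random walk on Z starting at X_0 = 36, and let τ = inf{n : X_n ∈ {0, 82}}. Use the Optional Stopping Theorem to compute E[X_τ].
E[X_τ] = 36

X_n is a martingale and τ is a bounded-mean stopping time (indeed τ is finite a.s. with bounded expectation since the walk is in a bounded region). By the OST, E[X_τ] = E[X_0] = 36. Equivalently: E[X_τ] = 82 · P(hit 82 first) + 0 · P(hit 0 first) = 82 · (36/82) = 36.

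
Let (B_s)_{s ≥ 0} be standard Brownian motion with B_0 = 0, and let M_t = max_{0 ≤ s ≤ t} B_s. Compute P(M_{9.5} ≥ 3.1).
P(M_{9.5} ≥ 3.1) = 2·P(B_{9.5} ≥ 3.1) = 2(1 − Φ(3.1/√9.5)) ≈ 0.3145

By the reflection principle for Brownian motion, P(M_t ≥ a) = 2 · P(B_t ≥ a) for a ≥ 0. Since B_t ~ N(0, t), P(B_t ≥ 3.1) = 1 − Φ(3.1/√t) = 1 − Φ(3.1/√9.5) = 1 − Φ(1.0058). So
  P(M_{9.5} ≥ 3.1) = 2(1 − Φ(1.0058)) ≈ 0.3145.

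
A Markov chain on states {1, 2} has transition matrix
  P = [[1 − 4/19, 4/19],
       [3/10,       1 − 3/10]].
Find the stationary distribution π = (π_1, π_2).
π_1 = 57/97, π_2 = 40/97

Solve πP = π with π_1 + π_2 = 1. From πP = π: π_1 · (1 − 4/19) + π_2 · 3/10 = π_1 ⇒ π_2 · 3/10 = π_1 · 4/19 ⇒ π_2/π_1 = (4/19)/(3/10) = 40/57. Together with π_1 + π_2 = 1:
  π_1 = (3/10)/(4/19 + 3/10) = (3/10)/(97/190) = 57/97,
  π_2 = (4/19)/(4/19 + 3/10) = (4/19)/(97/190) = 40/97.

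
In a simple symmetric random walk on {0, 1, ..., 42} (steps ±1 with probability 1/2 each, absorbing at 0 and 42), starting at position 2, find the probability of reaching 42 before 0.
P(hit 42 before 0) = 2/42 = 1/21

Let u_k = P(hit 42 before 0 | start at k). Then u_0 = 0, u_42 = 1, and u_k = u_{k-1}/2 + u_{k+1}/2 for 1 ≤ k ≤ 41. This harmonic recurrence is solved by u_k = k/42, giving u_2 = 2/42 = 1/21.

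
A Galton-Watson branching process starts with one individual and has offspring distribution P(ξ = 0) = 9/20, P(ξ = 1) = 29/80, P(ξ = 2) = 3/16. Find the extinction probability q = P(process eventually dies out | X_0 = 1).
q = 1

Mean offspring μ = 0·9/20 + 1·29/80 + 2·3/16 = 59/80 ≤ 1. For μ ≤ 1 with offspring not concentrated at 1, the Galton-Watson process goes extinct almost surely, so q = 1.
(Algebraic check: The pgf is f(s) = 9/20 + 29/80·s + 3/16·s². The extinction probability q is the smallest fixed point of f in [0, 1]. Setting s = f(s):
  3/16·s² + (29/80 − 1)·s + 9/20 = 0
  3/16·s² − (9/20 + 3/16)·s + 9/20 = 0
which factors as (s − 1)·(3/16·s − 9/20) = 0, giving roots s = 1 and s = (9/20)/(3/16) = 12/5. Since 12/5 ≥ 1, the smallest root in [0, 1] is s = 1.)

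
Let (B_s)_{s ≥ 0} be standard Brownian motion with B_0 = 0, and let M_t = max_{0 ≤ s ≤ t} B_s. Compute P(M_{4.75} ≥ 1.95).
P(M_{4.75} ≥ 1.95) = 2·P(B_{4.75} ≥ 1.95) = 2(1 − Φ(1.95/√4.75)) ≈ 0.3709

By the reflection principle for Brownian motion, P(M_t ≥ a) = 2 · P(B_t ≥ a) for a ≥ 0. Since B_t ~ N(0, t), P(B_t ≥ 1.95) = 1 − Φ(1.95/√t) = 1 − Φ(1.95/√4.75) = 1 − Φ(0.8947). So
  P(M_{4.75} ≥ 1.95) = 2(1 − Φ(0.8947)) ≈ 0.3709.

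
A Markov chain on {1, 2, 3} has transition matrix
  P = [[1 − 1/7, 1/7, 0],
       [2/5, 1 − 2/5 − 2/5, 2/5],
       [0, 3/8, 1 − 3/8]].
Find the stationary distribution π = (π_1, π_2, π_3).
π = (42/73, 15/73, 16/73)

This is a birth-death chain on three states, which satisfies detailed balance: π_1 · P_{12} = π_2 · P_{21} and π_2 · P_{23} = π_3 · P_{32}.
From π_1 · 1/7 = π_2 · 2/5: π_2/π_1 = (1/7)/(2/5) = 5/14.
From π_2 · 2/5 = π_3 · 3/8: π_3/π_2 = (2/5)/(3/8) = 16/15.
Take π_1 proportional to 1; then unnormalized π = (1, 5/14, 8/21). Normalize by dividing by the sum 73/42:
  π = (42/73, 15/73, 16/73).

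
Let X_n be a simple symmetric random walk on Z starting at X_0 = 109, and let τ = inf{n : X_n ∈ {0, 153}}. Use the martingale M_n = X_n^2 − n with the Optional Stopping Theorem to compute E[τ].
E[τ] = 4796

M_n = X_n^2 − n is a martingale (since E[X_{n+1}^2 | F_n] = X_n^2 + 1). By OST (τ has finite mean in a bounded region), E[M_τ] = E[M_0] = X_0^2 − 0 = 109^2 = 11881. Also E[M_τ] = E[X_τ^2] − E[τ]. The walk exits at 0 or 153, with P(hit 153 first) = 109/153, so E[X_τ^2] = 153^2 · 109/153 + 0 = 16677. Thus E[τ] = E[X_τ^2] − E[M_τ] = 16677 − 11881 = 4796 = 109(153 − 109) = 4796.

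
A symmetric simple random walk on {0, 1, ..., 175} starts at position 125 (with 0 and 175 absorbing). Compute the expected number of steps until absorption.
E[τ | X_0 = 125] = 6250

Let v_k = E[τ | X_0 = k]. Boundary: v_0 = v_175 = 0. Recurrence: v_k = 1 + (v_{k-1} + v_{k+1})/2 for 1 ≤ k ≤ 174. The particular solution to v_k − (v_{k-1} + v_{k+1})/2 = 1 is v_k = −k^2. Adding homogeneous solution A + B k and matching boundaries gives v_k = k (175 − k). Substituting k = 125: v_125 = 125 · 50 = 6250.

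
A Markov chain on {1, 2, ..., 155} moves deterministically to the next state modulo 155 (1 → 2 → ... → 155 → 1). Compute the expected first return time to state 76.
E[T_76 | X_0 = 76] = 155

The chain cycles deterministically, so starting at state 76 it returns in exactly 155 steps. Equivalently, the stationary distribution is uniform π_j = 1/155 for every state j, so by Kac's formula E[T_76] = 1/π_76 = 155.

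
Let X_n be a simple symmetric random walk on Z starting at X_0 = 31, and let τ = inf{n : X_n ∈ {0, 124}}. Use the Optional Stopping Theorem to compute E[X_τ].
E[X_τ] = 31

X_n is a martingale and τ is a bounded-mean stopping time (indeed τ is finite a.s. with bounded expectation since the walk is in a bounded region). By the OST, E[X_τ] = E[X_0] = 31. Equivalently: E[X_τ] = 124 · P(hit 124 first) + 0 · P(hit 0 first) = 124 · (31/124) = 31.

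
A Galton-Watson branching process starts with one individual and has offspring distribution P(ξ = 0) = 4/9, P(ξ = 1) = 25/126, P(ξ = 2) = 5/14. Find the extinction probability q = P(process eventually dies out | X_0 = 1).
q = 1

Mean offspring μ = 0·4/9 + 1·25/126 + 2·5/14 = 115/126 ≤ 1. For μ ≤ 1 with offspring not concentrated at 1, the Galton-Watson process goes extinct almost surely, so q = 1.
(Algebraic check: The pgf is f(s) = 4/9 + 25/126·s + 5/14·s². The extinction probability q is the smallest fixed point of f in [0, 1]. Setting s = f(s):
  5/14·s² + (25/126 − 1)·s + 4/9 = 0
  5/14·s² − (4/9 + 5/14)·s + 4/9 = 0
which factors as (s − 1)·(5/14·s − 4/9) = 0, giving roots s = 1 and s = (4/9)/(5/14) = 56/45. Since 56/45 ≥ 1, the smallest root in [0, 1] is s = 1.)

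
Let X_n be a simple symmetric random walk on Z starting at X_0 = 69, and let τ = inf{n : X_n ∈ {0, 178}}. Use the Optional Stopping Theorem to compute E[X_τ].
E[X_τ] = 69

X_n is a martingale and τ is a bounded-mean stopping time (indeed τ is finite a.s. with bounded expectation since the walk is in a bounded region). By the OST, E[X_τ] = E[X_0] = 69. Equivalently: E[X_τ] = 178 · P(hit 178 first) + 0 · P(hit 0 first) = 178 · (69/178) = 69.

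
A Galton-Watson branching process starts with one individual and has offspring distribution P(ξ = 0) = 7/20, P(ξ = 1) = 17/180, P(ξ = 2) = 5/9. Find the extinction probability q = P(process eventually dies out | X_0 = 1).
q = 63/100

The pgf is f(s) = 7/20 + 17/180·s + 5/9·s². The extinction probability q is the smallest fixed point of f in [0, 1]. Setting s = f(s):
  5/9·s² + (17/180 − 1)·s + 7/20 = 0
  5/9·s² − (7/20 + 5/9)·s + 7/20 = 0
which factors as (s − 1)·(5/9·s − 7/20) = 0, giving roots s = 1 and s = (7/20)/(5/9) = 63/100.
Mean offspring μ = 17/180 + 2·5/9 = 217/180 > 1 (supercritical), so q < 1. The extinction probability is the smaller root: q = (7/20)/(5/9) = 63/100.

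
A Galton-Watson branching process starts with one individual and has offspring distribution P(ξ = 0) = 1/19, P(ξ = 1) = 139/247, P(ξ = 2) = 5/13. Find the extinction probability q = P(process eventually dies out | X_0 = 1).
q = 13/95

The pgf is f(s) = 1/19 + 139/247·s + 5/13·s². The extinction probability q is the smallest fixed point of f in [0, 1]. Setting s = f(s):
  5/13·s² + (139/247 − 1)·s + 1/19 = 0
  5/13·s² − (1/19 + 5/13)·s + 1/19 = 0
which factors as (s − 1)·(5/13·s − 1/19) = 0, giving roots s = 1 and s = (1/19)/(5/13) = 13/95.
Mean offspring μ = 139/247 + 2·5/13 = 329/247 > 1 (supercritical), so q < 1. The extinction probability is the smaller root: q = (1/19)/(5/13) = 13/95.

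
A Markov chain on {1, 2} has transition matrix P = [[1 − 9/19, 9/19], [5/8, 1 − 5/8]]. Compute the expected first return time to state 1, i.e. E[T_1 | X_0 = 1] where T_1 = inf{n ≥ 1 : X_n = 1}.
E[T_1 | X_0 = 1] = 1/π_1 = 167/95

For an irreducible recurrent Markov chain with stationary distribution π, E[T_i | X_0 = i] = 1/π_i (Kac's formula). Here π_1 = (5/8)/(9/19 + 5/8) = (5/8)/(167/152) = 95/167, so E[T_1 | X_0 = 1] = 1/π_1 = (9/19 + 5/8)/(5/8) = (167/152)/(5/8) = 167/95.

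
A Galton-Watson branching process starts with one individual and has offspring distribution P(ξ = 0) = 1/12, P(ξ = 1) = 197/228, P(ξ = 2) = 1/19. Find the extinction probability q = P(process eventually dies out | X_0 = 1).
q = 1

Mean offspring μ = 0·1/12 + 1·197/228 + 2·1/19 = 221/228 ≤ 1. For μ ≤ 1 with offspring not concentrated at 1, the Galton-Watson process goes extinct almost surely, so q = 1.
(Algebraic check: The pgf is f(s) = 1/12 + 197/228·s + 1/19·s². The extinction probability q is the smallest fixed point of f in [0, 1]. Setting s = f(s):
  1/19·s² + (197/228 − 1)·s + 1/12 = 0
  1/19·s² − (1/12 + 1/19)·s + 1/12 = 0
which factors as (s − 1)·(1/19·s − 1/12) = 0, giving roots s = 1 and s = (1/12)/(1/19) = 19/12. Since 19/12 ≥ 1, the smallest root in [0, 1] is s = 1.)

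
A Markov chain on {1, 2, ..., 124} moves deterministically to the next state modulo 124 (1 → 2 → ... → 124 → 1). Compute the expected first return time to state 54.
E[T_54 | X_0 = 54] = 124

The chain cycles deterministically, so starting at state 54 it returns in exactly 124 steps. Equivalently, the stationary distribution is uniform π_j = 1/124 for every state j, so by Kac's formula E[T_54] = 1/π_54 = 124.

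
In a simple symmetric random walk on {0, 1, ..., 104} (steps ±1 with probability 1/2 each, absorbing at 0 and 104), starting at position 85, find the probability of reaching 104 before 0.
P(hit 104 before 0) = 85/104

Let u_k = P(hit 104 before 0 | start at k). Then u_0 = 0, u_104 = 1, and u_k = u_{k-1}/2 + u_{k+1}/2 for 1 ≤ k ≤ 103. This harmonic recurrence is solved by u_k = k/104, giving u_85 = 85/104.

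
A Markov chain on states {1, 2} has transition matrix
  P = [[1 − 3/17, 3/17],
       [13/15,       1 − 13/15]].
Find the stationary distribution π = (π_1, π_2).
π_1 = 221/266, π_2 = 45/266

Solve πP = π with π_1 + π_2 = 1. From πP = π: π_1 · (1 − 3/17) + π_2 · 13/15 = π_1 ⇒ π_2 · 13/15 = π_1 · 3/17 ⇒ π_2/π_1 = (3/17)/(13/15) = 45/221. Together with π_1 + π_2 = 1:
  π_1 = (13/15)/(3/17 + 13/15) = (13/15)/(266/255) = 221/266,
  π_2 = (3/17)/(3/17 + 13/15) = (3/17)/(266/255) = 45/266.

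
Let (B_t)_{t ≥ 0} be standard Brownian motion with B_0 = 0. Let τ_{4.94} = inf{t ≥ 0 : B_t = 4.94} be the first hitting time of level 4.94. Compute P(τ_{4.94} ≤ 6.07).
P(τ_{4.94} ≤ 6.07) = 2(1 − Φ(4.94/√6.07)) = 2(1 − Φ(2.0051)) ≈ 0.0450

By the reflection principle for standard BM, P(τ_b ≤ t) = 2 · P(B_t ≥ b). Since B_t ~ N(0, t), P(B_t ≥ 4.94) = 1 − Φ(4.94/√t) = 1 − Φ(4.94/√6.07) = 1 − Φ(2.0051) ≈ 0.02248. Doubling: P(τ_{4.94} ≤ 6.07) ≈ 2 · 0.02248 = 0.04496 ≈ 0.0450.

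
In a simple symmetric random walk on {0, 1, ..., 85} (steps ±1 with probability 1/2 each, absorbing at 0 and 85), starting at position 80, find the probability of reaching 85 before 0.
P(hit 85 before 0) = 80/85 = 16/17

Let u_k = P(hit 85 before 0 | start at k). Then u_0 = 0, u_85 = 1, and u_k = u_{k-1}/2 + u_{k+1}/2 for 1 ≤ k ≤ 84. This harmonic recurrence is solved by u_k = k/85, giving u_80 = 80/85 = 16/17.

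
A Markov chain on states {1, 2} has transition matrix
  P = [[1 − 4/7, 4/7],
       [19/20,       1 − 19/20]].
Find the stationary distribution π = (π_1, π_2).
π_1 = 133/213, π_2 = 80/213

Solve πP = π with π_1 + π_2 = 1. From πP = π: π_1 · (1 − 4/7) + π_2 · 19/20 = π_1 ⇒ π_2 · 19/20 = π_1 · 4/7 ⇒ π_2/π_1 = (4/7)/(19/20) = 80/133. Together with π_1 + π_2 = 1:
  π_1 = (19/20)/(4/7 + 19/20) = (19/20)/(213/140) = 133/213,
  π_2 = (4/7)/(4/7 + 19/20) = (4/7)/(213/140) = 80/213.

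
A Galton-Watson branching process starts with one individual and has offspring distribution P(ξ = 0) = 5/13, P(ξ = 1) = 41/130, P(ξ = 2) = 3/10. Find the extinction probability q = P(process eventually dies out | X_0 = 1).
q = 1

Mean offspring μ = 0·5/13 + 1·41/130 + 2·3/10 = 119/130 ≤ 1. For μ ≤ 1 with offspring not concentrated at 1, the Galton-Watson process goes extinct almost surely, so q = 1.
(Algebraic check: The pgf is f(s) = 5/13 + 41/130·s + 3/10·s². The extinction probability q is the smallest fixed point of f in [0, 1]. Setting s = f(s):
  3/10·s² + (41/130 − 1)·s + 5/13 = 0
  3/10·s² − (5/13 + 3/10)·s + 5/13 = 0
which factors as (s − 1)·(3/10·s − 5/13) = 0, giving roots s = 1 and s = (5/13)/(3/10) = 50/39. Since 50/39 ≥ 1, the smallest root in [0, 1] is s = 1.)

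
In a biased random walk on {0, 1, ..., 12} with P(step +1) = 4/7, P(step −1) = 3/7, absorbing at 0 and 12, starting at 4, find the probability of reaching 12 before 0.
P(hit 12 before 0) = (1 − (3/4)^4) / (1 − (3/4)^12) = 65536/92833

Let u_k denote P(reach 12 before 0 | start at k). Boundary: u_0 = 0, u_12 = 1. Recurrence: u_k = 4/7·u_{k+1} + 3/7·u_{k-1} for 1 ≤ k ≤ 11. Try u_k = A + B·r^k with r = q/p = (3/7)/(4/7) = 3/4. Substitution satisfies the recurrence; boundary conditions give:
  u_k = (1 − r^k) / (1 − r^N) = (1 − (3/4)^4) / (1 − (3/4)^12) = 65536/92833.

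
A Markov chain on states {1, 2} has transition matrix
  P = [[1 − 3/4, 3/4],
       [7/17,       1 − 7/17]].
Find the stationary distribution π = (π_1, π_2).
π_1 = 28/79, π_2 = 51/79

Solve πP = π with π_1 + π_2 = 1. From πP = π: π_1 · (1 − 3/4) + π_2 · 7/17 = π_1 ⇒ π_2 · 7/17 = π_1 · 3/4 ⇒ π_2/π_1 = (3/4)/(7/17) = 51/28. Together with π_1 + π_2 = 1:
  π_1 = (7/17)/(3/4 + 7/17) = (7/17)/(79/68) = 28/79,
  π_2 = (3/4)/(3/4 + 7/17) = (3/4)/(79/68) = 51/79.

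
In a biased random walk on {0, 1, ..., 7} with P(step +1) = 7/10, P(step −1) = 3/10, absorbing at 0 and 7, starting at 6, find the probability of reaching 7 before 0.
P(hit 7 before 0) = (1 − (3/7)^6) / (1 − (3/7)^7) = 204610/205339

Let u_k denote P(reach 7 before 0 | start at k). Boundary: u_0 = 0, u_7 = 1. Recurrence: u_k = 7/10·u_{k+1} + 3/10·u_{k-1} for 1 ≤ k ≤ 6. Try u_k = A + B·r^k with r = q/p = (3/10)/(7/10) = 3/7. Substitution satisfies the recurrence; boundary conditions give:
  u_k = (1 − r^k) / (1 − r^N) = (1 − (3/7)^6) / (1 − (3/7)^7) = 204610/205339.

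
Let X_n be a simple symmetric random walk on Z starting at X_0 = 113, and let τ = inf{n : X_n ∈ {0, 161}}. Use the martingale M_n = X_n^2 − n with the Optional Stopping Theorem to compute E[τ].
E[τ] = 5424

M_n = X_n^2 − n is a martingale (since E[X_{n+1}^2 | F_n] = X_n^2 + 1). By OST (τ has finite mean in a bounded region), E[M_τ] = E[M_0] = X_0^2 − 0 = 113^2 = 12769. Also E[M_τ] = E[X_τ^2] − E[τ]. The walk exits at 0 or 161, with P(hit 161 first) = 113/161, so E[X_τ^2] = 161^2 · 113/161 + 0 = 18193. Thus E[τ] = E[X_τ^2] − E[M_τ] = 18193 − 12769 = 5424 = 113(161 − 113) = 5424.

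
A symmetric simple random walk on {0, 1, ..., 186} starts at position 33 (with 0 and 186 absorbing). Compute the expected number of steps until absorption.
E[τ | X_0 = 33] = 5049

Let v_k = E[τ | X_0 = k]. Boundary: v_0 = v_186 = 0. Recurrence: v_k = 1 + (v_{k-1} + v_{k+1})/2 for 1 ≤ k ≤ 185. The particular solution to v_k − (v_{k-1} + v_{k+1})/2 = 1 is v_k = −k^2. Adding homogeneous solution A + B k and matching boundaries gives v_k = k (186 − k). Substituting k = 33: v_33 = 33 · 153 = 5049.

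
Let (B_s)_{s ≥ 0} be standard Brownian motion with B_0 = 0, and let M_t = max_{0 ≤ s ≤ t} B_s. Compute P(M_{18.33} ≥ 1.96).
P(M_{18.33} ≥ 1.96) = 2·P(B_{18.33} ≥ 1.96) = 2(1 − Φ(1.96/√18.33)) ≈ 0.6471

By the reflection principle for Brownian motion, P(M_t ≥ a) = 2 · P(B_t ≥ a) for a ≥ 0. Since B_t ~ N(0, t), P(B_t ≥ 1.96) = 1 − Φ(1.96/√t) = 1 − Φ(1.96/√18.33) = 1 − Φ(0.4578). So
  P(M_{18.33} ≥ 1.96) = 2(1 − Φ(0.4578)) ≈ 0.6471.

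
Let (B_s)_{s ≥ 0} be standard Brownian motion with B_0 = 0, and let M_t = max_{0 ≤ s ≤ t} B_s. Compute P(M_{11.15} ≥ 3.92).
P(M_{11.15} ≥ 3.92) = 2·P(B_{11.15} ≥ 3.92) = 2(1 − Φ(3.92/√11.15)) ≈ 0.2404

By the reflection principle for Brownian motion, P(M_t ≥ a) = 2 · P(B_t ≥ a) for a ≥ 0. Since B_t ~ N(0, t), P(B_t ≥ 3.92) = 1 − Φ(3.92/√t) = 1 − Φ(3.92/√11.15) = 1 − Φ(1.1739). So
  P(M_{11.15} ≥ 3.92) = 2(1 − Φ(1.1739)) ≈ 0.2404.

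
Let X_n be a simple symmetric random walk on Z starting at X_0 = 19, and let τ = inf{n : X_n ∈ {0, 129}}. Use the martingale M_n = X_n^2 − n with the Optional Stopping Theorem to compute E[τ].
E[τ] = 2090

M_n = X_n^2 − n is a martingale (since E[X_{n+1}^2 | F_n] = X_n^2 + 1). By OST (τ has finite mean in a bounded region), E[M_τ] = E[M_0] = X_0^2 − 0 = 19^2 = 361. Also E[M_τ] = E[X_τ^2] − E[τ]. The walk exits at 0 or 129, with P(hit 129 first) = 19/129, so E[X_τ^2] = 129^2 · 19/129 + 0 = 2451. Thus E[τ] = E[X_τ^2] − E[M_τ] = 2451 − 361 = 2090 = 19(129 − 19) = 2090.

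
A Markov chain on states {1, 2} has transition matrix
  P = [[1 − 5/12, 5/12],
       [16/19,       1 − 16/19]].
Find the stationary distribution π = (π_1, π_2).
π_1 = 192/287, π_2 = 95/287

Solve πP = π with π_1 + π_2 = 1. From πP = π: π_1 · (1 − 5/12) + π_2 · 16/19 = π_1 ⇒ π_2 · 16/19 = π_1 · 5/12 ⇒ π_2/π_1 = (5/12)/(16/19) = 95/192. Together with π_1 + π_2 = 1:
  π_1 = (16/19)/(5/12 + 16/19) = (16/19)/(287/228) = 192/287,
  π_2 = (5/12)/(5/12 + 16/19) = (5/12)/(287/228) = 95/287.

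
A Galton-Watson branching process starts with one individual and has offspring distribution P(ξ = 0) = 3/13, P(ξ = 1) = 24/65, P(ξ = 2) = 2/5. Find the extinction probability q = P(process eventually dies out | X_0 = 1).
q = 15/26

The pgf is f(s) = 3/13 + 24/65·s + 2/5·s². The extinction probability q is the smallest fixed point of f in [0, 1]. Setting s = f(s):
  2/5·s² + (24/65 − 1)·s + 3/13 = 0
  2/5·s² − (3/13 + 2/5)·s + 3/13 = 0
which factors as (s − 1)·(2/5·s − 3/13) = 0, giving roots s = 1 and s = (3/13)/(2/5) = 15/26.
Mean offspring μ = 24/65 + 2·2/5 = 76/65 > 1 (supercritical), so q < 1. The extinction probability is the smaller root: q = (3/13)/(2/5) = 15/26.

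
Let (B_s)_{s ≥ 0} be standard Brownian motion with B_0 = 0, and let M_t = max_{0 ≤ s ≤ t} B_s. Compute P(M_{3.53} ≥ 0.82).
P(M_{3.53} ≥ 0.82) = 2·P(B_{3.53} ≥ 0.82) = 2(1 − Φ(0.82/√3.53)) ≈ 0.6625

By the reflection principle for Brownian motion, P(M_t ≥ a) = 2 · P(B_t ≥ a) for a ≥ 0. Since B_t ~ N(0, t), P(B_t ≥ 0.82) = 1 − Φ(0.82/√t) = 1 − Φ(0.82/√3.53) = 1 − Φ(0.4364). So
  P(M_{3.53} ≥ 0.82) = 2(1 − Φ(0.4364)) ≈ 0.6625.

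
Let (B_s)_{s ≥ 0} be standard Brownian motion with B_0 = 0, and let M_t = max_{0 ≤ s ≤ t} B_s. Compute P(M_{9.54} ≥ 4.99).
P(M_{9.54} ≥ 4.99) = 2·P(B_{9.54} ≥ 4.99) = 2(1 − Φ(4.99/√9.54)) ≈ 0.1062

By the reflection principle for Brownian motion, P(M_t ≥ a) = 2 · P(B_t ≥ a) for a ≥ 0. Since B_t ~ N(0, t), P(B_t ≥ 4.99) = 1 − Φ(4.99/√t) = 1 − Φ(4.99/√9.54) = 1 − Φ(1.6156). So
  P(M_{9.54} ≥ 4.99) = 2(1 − Φ(1.6156)) ≈ 0.1062.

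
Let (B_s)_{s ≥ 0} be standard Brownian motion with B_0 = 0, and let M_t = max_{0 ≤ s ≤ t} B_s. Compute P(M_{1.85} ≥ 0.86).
P(M_{1.85} ≥ 0.86) = 2·P(B_{1.85} ≥ 0.86) = 2(1 − Φ(0.86/√1.85)) ≈ 0.5272

By the reflection principle for Brownian motion, P(M_t ≥ a) = 2 · P(B_t ≥ a) for a ≥ 0. Since B_t ~ N(0, t), P(B_t ≥ 0.86) = 1 − Φ(0.86/√t) = 1 − Φ(0.86/√1.85) = 1 − Φ(0.6323). So
  P(M_{1.85} ≥ 0.86) = 2(1 − Φ(0.6323)) ≈ 0.5272.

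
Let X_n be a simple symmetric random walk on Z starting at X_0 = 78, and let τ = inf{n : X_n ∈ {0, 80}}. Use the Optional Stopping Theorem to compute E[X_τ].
E[X_τ] = 78

X_n is a martingale and τ is a bounded-mean stopping time (indeed τ is finite a.s. with bounded expectation since the walk is in a bounded region). By the OST, E[X_τ] = E[X_0] = 78. Equivalently: E[X_τ] = 80 · P(hit 80 first) + 0 · P(hit 0 first) = 80 · (78/80) = 78.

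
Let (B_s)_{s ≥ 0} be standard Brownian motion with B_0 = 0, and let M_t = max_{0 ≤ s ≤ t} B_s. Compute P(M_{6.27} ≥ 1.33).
P(M_{6.27} ≥ 1.33) = 2·P(B_{6.27} ≥ 1.33) = 2(1 − Φ(1.33/√6.27)) ≈ 0.5953

By the reflection principle for Brownian motion, P(M_t ≥ a) = 2 · P(B_t ≥ a) for a ≥ 0. Since B_t ~ N(0, t), P(B_t ≥ 1.33) = 1 − Φ(1.33/√t) = 1 − Φ(1.33/√6.27) = 1 − Φ(0.5312). So
  P(M_{6.27} ≥ 1.33) = 2(1 − Φ(0.5312)) ≈ 0.5953.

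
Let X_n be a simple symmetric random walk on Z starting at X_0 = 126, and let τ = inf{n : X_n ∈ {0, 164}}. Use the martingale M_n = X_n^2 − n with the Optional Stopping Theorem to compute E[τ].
E[τ] = 4788

M_n = X_n^2 − n is a martingale (since E[X_{n+1}^2 | F_n] = X_n^2 + 1). By OST (τ has finite mean in a bounded region), E[M_τ] = E[M_0] = X_0^2 − 0 = 126^2 = 15876. Also E[M_τ] = E[X_τ^2] − E[τ]. The walk exits at 0 or 164, with P(hit 164 first) = 126/164, so E[X_τ^2] = 164^2 · 126/164 + 0 = 20664. Thus E[τ] = E[X_τ^2] − E[M_τ] = 20664 − 15876 = 4788 = 126(164 − 126) = 4788.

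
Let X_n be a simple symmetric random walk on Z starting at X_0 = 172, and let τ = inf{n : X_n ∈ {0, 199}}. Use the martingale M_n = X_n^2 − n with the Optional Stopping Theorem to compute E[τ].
E[τ] = 4644

M_n = X_n^2 − n is a martingale (since E[X_{n+1}^2 | F_n] = X_n^2 + 1). By OST (τ has finite mean in a bounded region), E[M_τ] = E[M_0] = X_0^2 − 0 = 172^2 = 29584. Also E[M_τ] = E[X_τ^2] − E[τ]. The walk exits at 0 or 199, with P(hit 199 first) = 172/199, so E[X_τ^2] = 199^2 · 172/199 + 0 = 34228. Thus E[τ] = E[X_τ^2] − E[M_τ] = 34228 − 29584 = 4644 = 172(199 − 172) = 4644.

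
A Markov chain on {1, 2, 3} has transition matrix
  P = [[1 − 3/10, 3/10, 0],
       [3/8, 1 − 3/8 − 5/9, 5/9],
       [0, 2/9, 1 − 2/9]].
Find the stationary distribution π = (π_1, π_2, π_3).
π = (5/19, 4/19, 10/19)

This is a birth-death chain on three states, which satisfies detailed balance: π_1 · P_{12} = π_2 · P_{21} and π_2 · P_{23} = π_3 · P_{32}.
From π_1 · 3/10 = π_2 · 3/8: π_2/π_1 = (3/10)/(3/8) = 4/5.
From π_2 · 5/9 = π_3 · 2/9: π_3/π_2 = (5/9)/(2/9) = 5/2.
Take π_1 proportional to 1; then unnormalized π = (1, 4/5, 2). Normalize by dividing by the sum 19/5:
  π = (5/19, 4/19, 10/19).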